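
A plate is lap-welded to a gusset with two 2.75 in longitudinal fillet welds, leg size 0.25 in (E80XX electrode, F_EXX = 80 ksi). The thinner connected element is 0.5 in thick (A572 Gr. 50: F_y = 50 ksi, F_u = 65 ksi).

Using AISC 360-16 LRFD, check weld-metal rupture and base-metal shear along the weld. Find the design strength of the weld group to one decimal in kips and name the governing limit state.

35.0 kips (weld metal governs)

Weld metal: throat = 0.707×0.25 = 0.17675 in, L = 2×2.75 = 5.5 in. φR_n = 0.75 × 0.6 × 80 × 0.17675 × 5.5 = 35.0 kips.
Base metal shear (0.5 in plate): yield φR_n = 1.0×0.6×50×0.5×5.5 = 82.5 kips; rupture φR_n = 0.75×0.6×65×0.5×5.5 = 80.4 kips; take 80.4 kips (rupture).
Governing: min(35.0, 80.4) = 35.0 kips → weld metal.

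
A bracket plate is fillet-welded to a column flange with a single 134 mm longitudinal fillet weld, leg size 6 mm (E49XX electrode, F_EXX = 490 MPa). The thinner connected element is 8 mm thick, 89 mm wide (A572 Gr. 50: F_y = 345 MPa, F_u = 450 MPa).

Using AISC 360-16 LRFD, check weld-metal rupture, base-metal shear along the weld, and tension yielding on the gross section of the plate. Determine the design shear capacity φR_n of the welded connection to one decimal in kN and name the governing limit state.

125.3 kN (weld metal governs)

Weld metal: throat = 0.707×6 = 4.242 mm, L = 134 mm. φR_n = 0.75 × 0.6 × 490 × 4.242 × 134 = 125.3 kN.
Base metal shear (8 mm plate): yield φR_n = 1.0×0.6×345×8×134 = 221.9 kN; rupture φR_n = 0.75×0.6×450×8×134 = 217.1 kN; take 217.1 kN (rupture).
Tension yield (gross): A_g = 89×8 = 712 mm². φR_n = 0.90 × 345 × 712 = 221.1 kN.
Governing: min(125.3, 217.1, 221.1) = 125.3 kN → weld metal.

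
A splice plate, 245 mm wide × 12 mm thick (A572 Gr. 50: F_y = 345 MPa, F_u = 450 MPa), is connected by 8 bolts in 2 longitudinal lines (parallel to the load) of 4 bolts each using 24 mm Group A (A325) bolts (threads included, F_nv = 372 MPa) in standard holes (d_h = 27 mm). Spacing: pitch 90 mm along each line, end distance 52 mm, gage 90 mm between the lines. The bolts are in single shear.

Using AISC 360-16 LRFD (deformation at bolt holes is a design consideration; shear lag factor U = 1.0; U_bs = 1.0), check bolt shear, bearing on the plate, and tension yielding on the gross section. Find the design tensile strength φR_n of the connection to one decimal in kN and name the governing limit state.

912.9 kN (gross-section yield governs)

Bolt shear: A_b = π(24)²/4 = 452.39 mm². φR_n = 0.75 × 372 × 452.39 × 8 × 1 = 1009.7 kN.
Bearing (12 mm plate, F_u = 450 MPa): end bolts L_c = 52 − 27/2 = 38.5, R_n = min(1.2×38.5×12×450, 2.4×24×12×450) = 249.48 kN/bolt; interior L_c = 90 − 27 = 63, R_n = 311.04 kN/bolt. φR_n = 0.75 × (2×249.48 + 6×311.04) = 1773.9 kN.
Tension yield (gross): A_g = 245×12 = 2940 mm². φR_n = 0.90 × 345 × 2940 = 912.9 kN.
Governing: min(1009.7, 1773.9, 912.9) = 912.9 kN → gross-section yield.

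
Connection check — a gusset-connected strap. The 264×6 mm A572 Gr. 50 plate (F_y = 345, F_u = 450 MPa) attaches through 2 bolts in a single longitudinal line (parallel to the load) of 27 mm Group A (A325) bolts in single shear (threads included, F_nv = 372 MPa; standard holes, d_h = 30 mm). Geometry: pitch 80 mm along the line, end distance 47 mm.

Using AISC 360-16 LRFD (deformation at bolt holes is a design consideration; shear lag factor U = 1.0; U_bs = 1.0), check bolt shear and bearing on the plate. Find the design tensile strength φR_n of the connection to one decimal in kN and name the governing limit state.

Bolt shear: A_b = π(27)²/4 = 572.56 mm². φR_n = 0.75 × 372 × 572.56 × 2 × 1 = 319.5 kN.
Bearing (6 mm plate, F_u = 450 MPa): end bolts L_c = 47 − 30/2 = 32, R_n = min(1.2×32×6×450, 2.4×27×6×450) = 103.68 kN/bolt; interior L_c = 80 − 30 = 50, R_n = 162 kN/bolt. φR_n = 0.75 × (1×103.68 + 1×162) = 199.3 kN.
Governing: min(319.5, 199.3) = 199.3 kN → bearing.

199.3 kN (bearing governs)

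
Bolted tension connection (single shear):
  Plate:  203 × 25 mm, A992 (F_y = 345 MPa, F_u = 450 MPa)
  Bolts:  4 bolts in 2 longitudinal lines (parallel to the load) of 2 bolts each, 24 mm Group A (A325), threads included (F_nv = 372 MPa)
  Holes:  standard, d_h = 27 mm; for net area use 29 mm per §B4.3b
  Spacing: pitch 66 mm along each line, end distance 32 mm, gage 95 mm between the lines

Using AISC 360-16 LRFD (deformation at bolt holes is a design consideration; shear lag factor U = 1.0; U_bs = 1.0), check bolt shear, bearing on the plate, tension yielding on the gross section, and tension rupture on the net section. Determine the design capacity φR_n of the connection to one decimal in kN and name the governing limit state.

Bolt shear: A_b = π(24)²/4 = 452.39 mm². φR_n = 0.75 × 372 × 452.39 × 4 × 1 = 504.9 kN.
Bearing (25 mm plate, F_u = 450 MPa): end bolts L_c = 32 − 27/2 = 18.5, R_n = min(1.2×18.5×25×450, 2.4×24×25×450) = 249.75 kN/bolt; interior L_c = 66 − 27 = 39, R_n = 526.5 kN/bolt. φR_n = 0.75 × (2×249.75 + 2×526.5) = 1164.4 kN.
Tension yield (gross): A_g = 203×25 = 5075 mm². φR_n = 0.90 × 345 × 5075 = 1575.8 kN.
Tension rupture (net): A_n = (203 − 2×29)×25 = 3625 mm² (U = 1.0, A_e = A_n). φR_n = 0.75 × 450 × 3625 = 1223.4 kN.
Governing: min(504.9, 1164.4, 1575.8, 1223.4) = 504.9 kN → bolt shear.

504.9 kN (bolt shear governs)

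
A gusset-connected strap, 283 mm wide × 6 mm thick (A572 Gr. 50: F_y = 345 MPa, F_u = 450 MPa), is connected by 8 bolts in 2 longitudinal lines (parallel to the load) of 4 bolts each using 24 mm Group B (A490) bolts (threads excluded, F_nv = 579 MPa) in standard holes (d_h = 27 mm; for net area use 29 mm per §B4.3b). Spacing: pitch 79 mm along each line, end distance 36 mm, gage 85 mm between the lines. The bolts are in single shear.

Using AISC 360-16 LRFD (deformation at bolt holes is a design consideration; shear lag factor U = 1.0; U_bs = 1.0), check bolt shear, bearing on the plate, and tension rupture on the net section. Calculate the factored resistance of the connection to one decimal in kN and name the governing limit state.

Bolt shear: A_b = π(24)²/4 = 452.39 mm². φR_n = 0.75 × 579 × 452.39 × 8 × 1 = 1571.6 kN.
Bearing (6 mm plate, F_u = 450 MPa): end bolts L_c = 36 − 27/2 = 22.5, R_n = min(1.2×22.5×6×450, 2.4×24×6×450) = 72.9 kN/bolt; interior L_c = 79 − 27 = 52, R_n = 155.52 kN/bolt. φR_n = 0.75 × (2×72.9 + 6×155.52) = 809.2 kN.
Tension rupture (net): A_n = (283 − 2×29)×6 = 1350 mm² (U = 1.0, A_e = A_n). φR_n = 0.75 × 450 × 1350 = 455.6 kN.
Governing: min(1571.6, 809.2, 455.6) = 455.6 kN → net-section rupture.

455.6 kN (net-section rupture governs)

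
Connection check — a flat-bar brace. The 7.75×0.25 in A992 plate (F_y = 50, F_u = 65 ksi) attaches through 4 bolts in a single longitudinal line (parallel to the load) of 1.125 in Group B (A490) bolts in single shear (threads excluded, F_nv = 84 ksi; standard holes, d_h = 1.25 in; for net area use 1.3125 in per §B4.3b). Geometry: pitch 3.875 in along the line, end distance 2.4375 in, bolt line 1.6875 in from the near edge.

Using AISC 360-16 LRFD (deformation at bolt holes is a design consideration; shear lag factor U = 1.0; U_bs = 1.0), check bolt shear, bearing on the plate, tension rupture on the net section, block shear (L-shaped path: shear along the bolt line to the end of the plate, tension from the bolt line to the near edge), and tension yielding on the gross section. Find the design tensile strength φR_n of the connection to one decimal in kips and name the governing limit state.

78.5 kips (net-section rupture governs)

Bolt shear: A_b = π(1.125)²/4 = 0.99402 in². φR_n = 0.75 × 84 × 0.99402 × 4 × 1 = 250.5 kips.
Bearing (0.25 in plate, F_u = 65 ksi): end bolts L_c = 2.4375 − 1.25/2 = 1.8125, R_n = min(1.2×1.8125×0.25×65, 2.4×1.125×0.25×65) = 35.344 kips/bolt; interior L_c = 3.875 − 1.25 = 2.625, R_n = 43.875 kips/bolt. φR_n = 0.75 × (1×35.344 + 3×43.875) = 125.2 kips.
Tension rupture (net): A_n = (7.75 − 1×1.3125)×0.25 = 1.6094 in² (U = 1.0, A_e = A_n). φR_n = 0.75 × 65 × 1.6094 = 78.5 kips.
Block shear: shear path 1×[2.4375+3×3.875] = 1×14.0625 in, A_gv = 3.5156, A_nv = 1×(14.0625 − 3.5×1.3125)×0.25 = 2.3672 in²; tension to near edge: (1.6875 − 0.5×1.3125)×0.25 = 0.25781 in². R_n = min(0.6×65×2.3672, 0.6×50×3.5156) + 1.0×65×0.25781 = min(92.321, 105.47) + 16.758 = 109.08 kips. φR_n = 0.75 × 109.08 = 81.8 kips.
Tension yield (gross): A_g = 7.75×0.25 = 1.9375 in². φR_n = 0.90 × 50 × 1.9375 = 87.2 kips.
Governing: min(250.5, 125.2, 78.5, 81.8, 87.2) = 78.5 kips → net-section rupture.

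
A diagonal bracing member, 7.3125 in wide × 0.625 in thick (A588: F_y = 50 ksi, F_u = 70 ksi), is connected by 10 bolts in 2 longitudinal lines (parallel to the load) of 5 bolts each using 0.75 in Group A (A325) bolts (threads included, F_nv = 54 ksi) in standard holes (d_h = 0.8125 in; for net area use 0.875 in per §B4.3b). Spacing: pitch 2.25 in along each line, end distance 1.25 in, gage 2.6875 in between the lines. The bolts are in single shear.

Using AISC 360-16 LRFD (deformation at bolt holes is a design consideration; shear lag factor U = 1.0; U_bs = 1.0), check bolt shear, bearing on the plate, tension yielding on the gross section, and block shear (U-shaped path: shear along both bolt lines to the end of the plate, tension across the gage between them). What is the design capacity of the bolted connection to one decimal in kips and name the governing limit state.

178.9 kips (bolt shear governs)

Bolt shear: A_b = π(0.75)²/4 = 0.44179 in². φR_n = 0.75 × 54 × 0.44179 × 10 × 1 = 178.9 kips.
Bearing (0.625 in plate, F_u = 70 ksi): end bolts L_c = 1.25 − 0.8125/2 = 0.84375, R_n = min(1.2×0.84375×0.625×70, 2.4×0.75×0.625×70) = 44.297 kips/bolt; interior L_c = 2.25 − 0.8125 = 1.4375, R_n = 75.469 kips/bolt. φR_n = 0.75 × (2×44.297 + 8×75.469) = 519.3 kips.
Tension yield (gross): A_g = 7.3125×0.625 = 4.5703 in². φR_n = 0.90 × 50 × 4.5703 = 205.7 kips.
Block shear: shear path 2×[1.25+4×2.25] = 2×10.25 in, A_gv = 12.813, A_nv = 2×(10.25 − 4.5×0.875)×0.625 = 7.8906 in²; tension across gage: (2.6875 − 1×0.875)×0.625 = 1.1328 in². R_n = min(0.6×70×7.8906, 0.6×50×12.813) + 1.0×70×1.1328 = min(331.41, 384.39) + 79.296 = 410.71 kips. φR_n = 0.75 × 410.71 = 308.0 kips.
Governing: min(178.9, 519.3, 205.7, 308.0) = 178.9 kips → bolt shear.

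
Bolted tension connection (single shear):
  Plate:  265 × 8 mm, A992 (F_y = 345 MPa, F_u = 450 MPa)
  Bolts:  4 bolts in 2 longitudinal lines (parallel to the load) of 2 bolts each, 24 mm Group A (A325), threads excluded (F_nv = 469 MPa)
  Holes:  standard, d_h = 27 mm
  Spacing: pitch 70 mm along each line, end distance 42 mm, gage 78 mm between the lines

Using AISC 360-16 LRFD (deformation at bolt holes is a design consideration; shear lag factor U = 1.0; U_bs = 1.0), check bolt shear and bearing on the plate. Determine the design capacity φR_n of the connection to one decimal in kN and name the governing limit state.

Bolt shear: A_b = π(24)²/4 = 452.39 mm². φR_n = 0.75 × 469 × 452.39 × 4 × 1 = 636.5 kN.
Bearing (8 mm plate, F_u = 450 MPa): end bolts L_c = 42 − 27/2 = 28.5, R_n = min(1.2×28.5×8×450, 2.4×24×8×450) = 123.12 kN/bolt; interior L_c = 70 − 27 = 43, R_n = 185.76 kN/bolt. φR_n = 0.75 × (2×123.12 + 2×185.76) = 463.3 kN.
Governing: min(636.5, 463.3) = 463.3 kN → bearing.

463.3 kN (bearing governs)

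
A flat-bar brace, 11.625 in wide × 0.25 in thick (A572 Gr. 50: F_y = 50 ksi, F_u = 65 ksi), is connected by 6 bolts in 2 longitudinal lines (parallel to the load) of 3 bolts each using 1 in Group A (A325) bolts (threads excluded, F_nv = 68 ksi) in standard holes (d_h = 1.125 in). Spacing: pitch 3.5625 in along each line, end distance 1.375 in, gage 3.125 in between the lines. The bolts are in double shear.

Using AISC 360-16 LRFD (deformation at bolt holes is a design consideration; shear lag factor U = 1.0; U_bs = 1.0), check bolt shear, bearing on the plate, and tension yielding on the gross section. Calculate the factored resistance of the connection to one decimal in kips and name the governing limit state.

130.8 kips (gross-section yield governs)

Bolt shear: A_b = π(1)²/4 = 0.7854 in². φR_n = 0.75 × 68 × 0.7854 × 6 × 2 = 480.7 kips.
Bearing (0.25 in plate, F_u = 65 ksi): end bolts L_c = 1.375 − 1.125/2 = 0.8125, R_n = min(1.2×0.8125×0.25×65, 2.4×1×0.25×65) = 15.844 kips/bolt; interior L_c = 3.5625 − 1.125 = 2.4375, R_n = 39 kips/bolt. φR_n = 0.75 × (2×15.844 + 4×39) = 140.8 kips.
Tension yield (gross): A_g = 11.625×0.25 = 2.9063 in². φR_n = 0.90 × 50 × 2.9063 = 130.8 kips.
Governing: min(480.7, 140.8, 130.8) = 130.8 kips → gross-section yield.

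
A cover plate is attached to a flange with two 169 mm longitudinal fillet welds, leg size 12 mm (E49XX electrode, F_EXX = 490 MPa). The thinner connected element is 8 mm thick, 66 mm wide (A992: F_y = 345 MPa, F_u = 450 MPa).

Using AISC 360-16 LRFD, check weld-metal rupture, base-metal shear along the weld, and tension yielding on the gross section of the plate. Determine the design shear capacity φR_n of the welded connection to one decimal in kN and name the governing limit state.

Weld metal: throat = 0.707×12 = 8.484 mm, L = 2×169 = 338 mm. φR_n = 0.75 × 0.6 × 490 × 8.484 × 338 = 632.3 kN.
Base metal shear (8 mm plate): yield φR_n = 1.0×0.6×345×8×338 = 559.7 kN; rupture φR_n = 0.75×0.6×450×8×338 = 547.6 kN; take 547.6 kN (rupture).
Tension yield (gross): A_g = 66×8 = 528 mm². φR_n = 0.90 × 345 × 528 = 163.9 kN.
Governing: min(632.3, 547.6, 163.9) = 163.9 kN → gross-section yield.

163.9 kN (gross-section yield governs)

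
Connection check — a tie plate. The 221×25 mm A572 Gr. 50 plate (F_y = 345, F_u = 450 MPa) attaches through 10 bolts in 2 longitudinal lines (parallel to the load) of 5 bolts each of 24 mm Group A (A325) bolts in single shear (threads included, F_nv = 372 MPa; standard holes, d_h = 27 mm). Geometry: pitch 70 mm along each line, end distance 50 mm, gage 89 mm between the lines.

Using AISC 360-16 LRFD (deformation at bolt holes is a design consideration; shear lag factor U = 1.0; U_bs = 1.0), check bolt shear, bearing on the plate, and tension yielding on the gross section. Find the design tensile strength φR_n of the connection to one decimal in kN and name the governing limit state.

1262.2 kN (bolt shear governs)

Bolt shear: A_b = π(24)²/4 = 452.39 mm². φR_n = 0.75 × 372 × 452.39 × 10 × 1 = 1262.2 kN.
Bearing (25 mm plate, F_u = 450 MPa): end bolts L_c = 50 − 27/2 = 36.5, R_n = min(1.2×36.5×25×450, 2.4×24×25×450) = 492.75 kN/bolt; interior L_c = 70 − 27 = 43, R_n = 580.5 kN/bolt. φR_n = 0.75 × (2×492.75 + 8×580.5) = 4222.1 kN.
Tension yield (gross): A_g = 221×25 = 5525 mm². φR_n = 0.90 × 345 × 5525 = 1715.5 kN.
Governing: min(1262.2, 4222.1, 1715.5) = 1262.2 kN → bolt shear.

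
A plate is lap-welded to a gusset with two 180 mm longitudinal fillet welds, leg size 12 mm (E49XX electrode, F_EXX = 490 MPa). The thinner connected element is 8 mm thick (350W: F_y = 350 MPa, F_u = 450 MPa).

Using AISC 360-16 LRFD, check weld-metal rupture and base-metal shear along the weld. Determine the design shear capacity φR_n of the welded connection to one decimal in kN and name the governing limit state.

583.2 kN (base-metal shear governs)

Weld metal: throat = 0.707×12 = 8.484 mm, L = 2×180 = 360 mm. φR_n = 0.75 × 0.6 × 490 × 8.484 × 360 = 673.5 kN.
Base metal shear (8 mm plate): yield φR_n = 1.0×0.6×350×8×360 = 604.8 kN; rupture φR_n = 0.75×0.6×450×8×360 = 583.2 kN; take 583.2 kN (rupture).
Governing: min(673.5, 583.2) = 583.2 kN → base-metal shear.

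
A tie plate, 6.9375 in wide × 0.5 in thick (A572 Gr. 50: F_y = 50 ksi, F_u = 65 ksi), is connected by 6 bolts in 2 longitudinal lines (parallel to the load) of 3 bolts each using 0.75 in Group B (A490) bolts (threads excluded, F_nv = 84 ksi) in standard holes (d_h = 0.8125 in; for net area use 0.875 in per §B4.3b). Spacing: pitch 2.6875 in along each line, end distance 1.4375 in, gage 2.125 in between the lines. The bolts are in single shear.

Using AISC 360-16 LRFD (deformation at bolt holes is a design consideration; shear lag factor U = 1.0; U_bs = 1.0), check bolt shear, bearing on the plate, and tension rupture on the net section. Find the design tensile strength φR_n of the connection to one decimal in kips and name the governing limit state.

Bolt shear: A_b = π(0.75)²/4 = 0.44179 in². φR_n = 0.75 × 84 × 0.44179 × 6 × 1 = 167.0 kips.
Bearing (0.5 in plate, F_u = 65 ksi): end bolts L_c = 1.4375 − 0.8125/2 = 1.03125, R_n = min(1.2×1.03125×0.5×65, 2.4×0.75×0.5×65) = 40.219 kips/bolt; interior L_c = 2.6875 − 0.8125 = 1.875, R_n = 58.5 kips/bolt. φR_n = 0.75 × (2×40.219 + 4×58.5) = 235.8 kips.
Tension rupture (net): A_n = (6.9375 − 2×0.875)×0.5 = 2.5938 in² (U = 1.0, A_e = A_n). φR_n = 0.75 × 65 × 2.5938 = 126.4 kips.
Governing: min(167.0, 235.8, 126.4) = 126.4 kips → net-section rupture.

126.4 kips (net-section rupture governs)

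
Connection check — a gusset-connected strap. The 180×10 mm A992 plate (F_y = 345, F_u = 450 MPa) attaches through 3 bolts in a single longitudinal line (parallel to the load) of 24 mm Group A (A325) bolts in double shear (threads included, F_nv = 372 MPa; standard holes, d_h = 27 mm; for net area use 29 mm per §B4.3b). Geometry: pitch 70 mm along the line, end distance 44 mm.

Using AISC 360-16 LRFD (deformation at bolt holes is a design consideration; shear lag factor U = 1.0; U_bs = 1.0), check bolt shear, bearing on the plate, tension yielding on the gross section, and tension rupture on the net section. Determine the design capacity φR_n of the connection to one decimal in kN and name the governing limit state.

Bolt shear: A_b = π(24)²/4 = 452.39 mm². φR_n = 0.75 × 372 × 452.39 × 3 × 2 = 757.3 kN.
Bearing (10 mm plate, F_u = 450 MPa): end bolts L_c = 44 − 27/2 = 30.5, R_n = min(1.2×30.5×10×450, 2.4×24×10×450) = 164.7 kN/bolt; interior L_c = 70 − 27 = 43, R_n = 232.2 kN/bolt. φR_n = 0.75 × (1×164.7 + 2×232.2) = 471.8 kN.
Tension yield (gross): A_g = 180×10 = 1800 mm². φR_n = 0.90 × 345 × 1800 = 558.9 kN.
Tension rupture (net): A_n = (180 − 1×29)×10 = 1510 mm² (U = 1.0, A_e = A_n). φR_n = 0.75 × 450 × 1510 = 509.6 kN.
Governing: min(757.3, 471.8, 558.9, 509.6) = 471.8 kN → bearing.

471.8 kN (bearing governs)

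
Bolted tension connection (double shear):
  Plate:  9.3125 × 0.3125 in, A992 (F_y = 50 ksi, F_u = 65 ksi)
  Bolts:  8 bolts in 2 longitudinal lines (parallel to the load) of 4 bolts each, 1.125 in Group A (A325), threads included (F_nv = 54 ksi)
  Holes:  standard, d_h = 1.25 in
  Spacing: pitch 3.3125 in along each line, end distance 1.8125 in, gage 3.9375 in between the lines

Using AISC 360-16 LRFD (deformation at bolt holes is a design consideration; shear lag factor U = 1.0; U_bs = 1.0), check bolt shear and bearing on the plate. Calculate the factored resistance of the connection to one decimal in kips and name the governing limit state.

269.6 kips (bearing governs)

Bolt shear: A_b = π(1.125)²/4 = 0.99402 in². φR_n = 0.75 × 54 × 0.99402 × 8 × 2 = 644.1 kips.
Bearing (0.3125 in plate, F_u = 65 ksi): end bolts L_c = 1.8125 − 1.25/2 = 1.1875, R_n = min(1.2×1.1875×0.3125×65, 2.4×1.125×0.3125×65) = 28.945 kips/bolt; interior L_c = 3.3125 − 1.25 = 2.0625, R_n = 50.273 kips/bolt. φR_n = 0.75 × (2×28.945 + 6×50.273) = 269.6 kips.
Governing: min(644.1, 269.6) = 269.6 kips → bearing.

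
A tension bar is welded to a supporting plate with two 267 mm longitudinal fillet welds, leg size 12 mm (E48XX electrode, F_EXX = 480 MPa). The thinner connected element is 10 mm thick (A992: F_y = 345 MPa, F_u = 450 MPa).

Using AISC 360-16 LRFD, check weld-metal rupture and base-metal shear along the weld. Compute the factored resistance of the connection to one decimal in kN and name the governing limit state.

978.6 kN (weld metal governs)

Weld metal: throat = 0.707×12 = 8.484 mm, L = 2×267 = 534 mm. φR_n = 0.75 × 0.6 × 480 × 8.484 × 534 = 978.6 kN.
Base metal shear (10 mm plate): yield φR_n = 1.0×0.6×345×10×534 = 1105.4 kN; rupture φR_n = 0.75×0.6×450×10×534 = 1081.4 kN; take 1081.4 kN (rupture).
Governing: min(978.6, 1081.4) = 978.6 kN → weld metal.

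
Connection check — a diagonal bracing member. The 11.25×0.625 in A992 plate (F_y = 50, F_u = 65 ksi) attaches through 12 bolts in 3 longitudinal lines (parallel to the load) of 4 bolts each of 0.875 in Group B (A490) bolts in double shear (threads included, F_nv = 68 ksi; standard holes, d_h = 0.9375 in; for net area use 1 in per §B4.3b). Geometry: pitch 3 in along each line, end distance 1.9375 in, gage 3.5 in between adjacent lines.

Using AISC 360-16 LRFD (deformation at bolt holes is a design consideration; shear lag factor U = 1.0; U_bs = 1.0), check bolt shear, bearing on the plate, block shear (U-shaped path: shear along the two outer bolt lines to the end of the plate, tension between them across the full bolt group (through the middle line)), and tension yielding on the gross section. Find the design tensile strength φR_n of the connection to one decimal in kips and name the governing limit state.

Bolt shear: A_b = π(0.875)²/4 = 0.60132 in². φR_n = 0.75 × 68 × 0.60132 × 12 × 2 = 736.0 kips.
Bearing (0.625 in plate, F_u = 65 ksi): end bolts L_c = 1.9375 − 0.9375/2 = 1.46875, R_n = min(1.2×1.46875×0.625×65, 2.4×0.875×0.625×65) = 71.602 kips/bolt; interior L_c = 3 − 0.9375 = 2.0625, R_n = 85.313 kips/bolt. φR_n = 0.75 × (3×71.602 + 9×85.313) = 737.0 kips.
Block shear: shear path 2×[1.9375+3×3] = 2×10.9375 in, A_gv = 13.672, A_nv = 2×(10.9375 − 3.5×1)×0.625 = 9.2969 in²; tension across gage: (7 − 2×1)×0.625 = 3.125 in². R_n = min(0.6×65×9.2969, 0.6×50×13.672) + 1.0×65×3.125 = min(362.58, 410.16) + 203.13 = 565.71 kips. φR_n = 0.75 × 565.71 = 424.3 kips.
Tension yield (gross): A_g = 11.25×0.625 = 7.0313 in². φR_n = 0.90 × 50 × 7.0313 = 316.4 kips.
Governing: min(736.0, 737.0, 424.3, 316.4) = 316.4 kips → gross-section yield.

316.4 kips (gross-section yield governs)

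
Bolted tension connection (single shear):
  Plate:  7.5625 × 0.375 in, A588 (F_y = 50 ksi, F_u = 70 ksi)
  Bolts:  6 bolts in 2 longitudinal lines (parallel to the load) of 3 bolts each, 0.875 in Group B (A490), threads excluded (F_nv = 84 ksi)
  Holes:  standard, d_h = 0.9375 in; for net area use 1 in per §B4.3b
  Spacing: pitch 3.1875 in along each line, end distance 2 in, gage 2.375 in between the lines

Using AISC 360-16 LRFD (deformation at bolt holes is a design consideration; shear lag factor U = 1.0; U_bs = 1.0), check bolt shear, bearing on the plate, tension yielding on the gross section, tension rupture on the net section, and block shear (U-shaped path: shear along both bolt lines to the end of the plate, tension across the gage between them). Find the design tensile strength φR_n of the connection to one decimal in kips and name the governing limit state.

Bolt shear: A_b = π(0.875)²/4 = 0.60132 in². φR_n = 0.75 × 84 × 0.60132 × 6 × 1 = 227.3 kips.
Bearing (0.375 in plate, F_u = 70 ksi): end bolts L_c = 2 − 0.9375/2 = 1.53125, R_n = min(1.2×1.53125×0.375×70, 2.4×0.875×0.375×70) = 48.234 kips/bolt; interior L_c = 3.1875 − 0.9375 = 2.25, R_n = 55.125 kips/bolt. φR_n = 0.75 × (2×48.234 + 4×55.125) = 237.7 kips.
Tension yield (gross): A_g = 7.5625×0.375 = 2.8359 in². φR_n = 0.90 × 50 × 2.8359 = 127.6 kips.
Tension rupture (net): A_n = (7.5625 − 2×1)×0.375 = 2.0859 in² (U = 1.0, A_e = A_n). φR_n = 0.75 × 70 × 2.0859 = 109.5 kips.
Block shear: shear path 2×[2+2×3.1875] = 2×8.375 in, A_gv = 6.2813, A_nv = 2×(8.375 − 2.5×1)×0.375 = 4.4063 in²; tension across gage: (2.375 − 1×1)×0.375 = 0.51563 in². R_n = min(0.6×70×4.4063, 0.6×50×6.2813) + 1.0×70×0.51563 = min(185.06, 188.44) + 36.094 = 221.15 kips. φR_n = 0.75 × 221.15 = 165.9 kips.
Governing: min(227.3, 237.7, 127.6, 109.5, 165.9) = 109.5 kips → net-section rupture.

109.5 kips (net-section rupture governs)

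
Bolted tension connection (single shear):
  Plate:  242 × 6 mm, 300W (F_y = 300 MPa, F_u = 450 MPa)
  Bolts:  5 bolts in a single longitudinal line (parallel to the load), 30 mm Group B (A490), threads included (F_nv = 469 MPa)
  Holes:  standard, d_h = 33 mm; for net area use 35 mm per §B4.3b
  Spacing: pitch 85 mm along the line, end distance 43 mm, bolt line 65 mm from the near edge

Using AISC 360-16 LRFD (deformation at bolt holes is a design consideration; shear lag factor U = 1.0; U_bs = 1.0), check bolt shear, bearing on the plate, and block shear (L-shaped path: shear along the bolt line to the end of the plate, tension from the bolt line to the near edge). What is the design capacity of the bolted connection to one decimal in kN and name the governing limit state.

Bolt shear: A_b = π(30)²/4 = 706.86 mm². φR_n = 0.75 × 469 × 706.86 × 5 × 1 = 1243.2 kN.
Bearing (6 mm plate, F_u = 450 MPa): end bolts L_c = 43 − 33/2 = 26.5, R_n = min(1.2×26.5×6×450, 2.4×30×6×450) = 85.86 kN/bolt; interior L_c = 85 − 33 = 52, R_n = 168.48 kN/bolt. φR_n = 0.75 × (1×85.86 + 4×168.48) = 569.8 kN.
Block shear: shear path 1×[43+4×85] = 1×383 mm, A_gv = 2298, A_nv = 1×(383 − 4.5×35)×6 = 1353 mm²; tension to near edge: (65 − 0.5×35)×6 = 285 mm². R_n = min(0.6×450×1353, 0.6×300×2298) + 1.0×450×285 = min(365.31, 413.64) + 128.25 = 493.56 kN. φR_n = 0.75 × 493.56 = 370.2 kN.
Governing: min(1243.2, 569.8, 370.2) = 370.2 kN → block shear.

370.2 kN (block shear governs)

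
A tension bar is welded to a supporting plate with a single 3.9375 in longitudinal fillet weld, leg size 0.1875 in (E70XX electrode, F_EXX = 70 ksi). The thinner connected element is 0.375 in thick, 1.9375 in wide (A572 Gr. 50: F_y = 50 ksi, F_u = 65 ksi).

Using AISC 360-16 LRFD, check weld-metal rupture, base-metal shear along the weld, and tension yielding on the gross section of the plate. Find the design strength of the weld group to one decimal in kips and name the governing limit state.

16.4 kips (weld metal governs)

Weld metal: throat = 0.707×0.1875 = 0.13256 in, L = 3.9375 in. φR_n = 0.75 × 0.6 × 70 × 0.13256 × 3.9375 = 16.4 kips.
Base metal shear (0.375 in plate): yield φR_n = 1.0×0.6×50×0.375×3.9375 = 44.3 kips; rupture φR_n = 0.75×0.6×65×0.375×3.9375 = 43.2 kips; take 43.2 kips (rupture).
Tension yield (gross): A_g = 1.9375×0.375 = 0.72656 in². φR_n = 0.90 × 50 × 0.72656 = 32.7 kips.
Governing: min(16.4, 43.2, 32.7) = 16.4 kips → weld metal.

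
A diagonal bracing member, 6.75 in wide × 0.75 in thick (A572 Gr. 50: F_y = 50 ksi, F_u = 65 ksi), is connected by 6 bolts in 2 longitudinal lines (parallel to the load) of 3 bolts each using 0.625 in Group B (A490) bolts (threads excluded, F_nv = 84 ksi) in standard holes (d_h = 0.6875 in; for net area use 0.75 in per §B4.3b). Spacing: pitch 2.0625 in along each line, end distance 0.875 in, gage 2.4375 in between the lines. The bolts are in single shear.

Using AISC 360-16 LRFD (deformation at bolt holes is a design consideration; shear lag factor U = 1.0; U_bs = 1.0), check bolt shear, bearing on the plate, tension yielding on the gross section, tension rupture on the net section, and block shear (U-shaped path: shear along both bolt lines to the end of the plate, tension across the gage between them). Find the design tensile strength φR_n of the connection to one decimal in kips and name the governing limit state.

Bolt shear: A_b = π(0.625)²/4 = 0.3068 in². φR_n = 0.75 × 84 × 0.3068 × 6 × 1 = 116.0 kips.
Bearing (0.75 in plate, F_u = 65 ksi): end bolts L_c = 0.875 − 0.6875/2 = 0.53125, R_n = min(1.2×0.53125×0.75×65, 2.4×0.625×0.75×65) = 31.078 kips/bolt; interior L_c = 2.0625 − 0.6875 = 1.375, R_n = 73.125 kips/bolt. φR_n = 0.75 × (2×31.078 + 4×73.125) = 266.0 kips.
Tension yield (gross): A_g = 6.75×0.75 = 5.0625 in². φR_n = 0.90 × 50 × 5.0625 = 227.8 kips.
Tension rupture (net): A_n = (6.75 − 2×0.75)×0.75 = 3.9375 in² (U = 1.0, A_e = A_n). φR_n = 0.75 × 65 × 3.9375 = 192.0 kips.
Block shear: shear path 2×[0.875+2×2.0625] = 2×5 in, A_gv = 7.5, A_nv = 2×(5 − 2.5×0.75)×0.75 = 4.6875 in²; tension across gage: (2.4375 − 1×0.75)×0.75 = 1.2656 in². R_n = min(0.6×65×4.6875, 0.6×50×7.5) + 1.0×65×1.2656 = min(182.81, 225) + 82.264 = 265.07 kips. φR_n = 0.75 × 265.07 = 198.8 kips.
Governing: min(116.0, 266.0, 227.8, 192.0, 198.8) = 116.0 kips → bolt shear.

116.0 kips (bolt shear governs)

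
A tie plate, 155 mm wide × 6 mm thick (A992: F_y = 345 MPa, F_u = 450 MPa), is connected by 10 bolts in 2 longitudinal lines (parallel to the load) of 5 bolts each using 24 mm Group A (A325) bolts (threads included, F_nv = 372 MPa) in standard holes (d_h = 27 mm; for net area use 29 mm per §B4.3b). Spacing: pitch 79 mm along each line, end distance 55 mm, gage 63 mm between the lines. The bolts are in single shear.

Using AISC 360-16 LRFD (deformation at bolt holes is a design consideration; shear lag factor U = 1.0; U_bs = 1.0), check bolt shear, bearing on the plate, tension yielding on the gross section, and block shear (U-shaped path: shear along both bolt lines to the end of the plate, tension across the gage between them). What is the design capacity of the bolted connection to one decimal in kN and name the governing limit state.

288.8 kN (gross-section yield governs)

Bolt shear: A_b = π(24)²/4 = 452.39 mm². φR_n = 0.75 × 372 × 452.39 × 10 × 1 = 1262.2 kN.
Bearing (6 mm plate, F_u = 450 MPa): end bolts L_c = 55 − 27/2 = 41.5, R_n = min(1.2×41.5×6×450, 2.4×24×6×450) = 134.46 kN/bolt; interior L_c = 79 − 27 = 52, R_n = 155.52 kN/bolt. φR_n = 0.75 × (2×134.46 + 8×155.52) = 1134.8 kN.
Tension yield (gross): A_g = 155×6 = 930 mm². φR_n = 0.90 × 345 × 930 = 288.8 kN.
Block shear: shear path 2×[55+4×79] = 2×371 mm, A_gv = 4452, A_nv = 2×(371 − 4.5×29)×6 = 2886 mm²; tension across gage: (63 − 1×29)×6 = 204 mm². R_n = min(0.6×450×2886, 0.6×345×4452) + 1.0×450×204 = min(779.22, 921.56) + 91.8 = 871.02 kN. φR_n = 0.75 × 871.02 = 653.3 kN.
Governing: min(1262.2, 1134.8, 288.8, 653.3) = 288.8 kN → gross-section yield.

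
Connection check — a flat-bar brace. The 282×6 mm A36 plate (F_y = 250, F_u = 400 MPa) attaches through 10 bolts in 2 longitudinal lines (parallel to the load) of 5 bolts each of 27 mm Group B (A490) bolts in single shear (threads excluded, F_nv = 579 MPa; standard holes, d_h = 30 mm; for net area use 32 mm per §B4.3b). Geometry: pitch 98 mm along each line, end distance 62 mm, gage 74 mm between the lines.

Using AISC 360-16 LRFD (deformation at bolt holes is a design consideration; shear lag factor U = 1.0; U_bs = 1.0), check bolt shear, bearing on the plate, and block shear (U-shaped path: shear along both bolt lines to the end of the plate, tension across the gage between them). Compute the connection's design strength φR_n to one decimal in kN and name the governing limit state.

688.5 kN (block shear governs)

Bolt shear: A_b = π(27)²/4 = 572.56 mm². φR_n = 0.75 × 579 × 572.56 × 10 × 1 = 2486.3 kN.
Bearing (6 mm plate, F_u = 400 MPa): end bolts L_c = 62 − 30/2 = 47, R_n = min(1.2×47×6×400, 2.4×27×6×400) = 135.36 kN/bolt; interior L_c = 98 − 30 = 68, R_n = 155.52 kN/bolt. φR_n = 0.75 × (2×135.36 + 8×155.52) = 1136.2 kN.
Block shear: shear path 2×[62+4×98] = 2×454 mm, A_gv = 5448, A_nv = 2×(454 − 4.5×32)×6 = 3720 mm²; tension across gage: (74 − 1×32)×6 = 252 mm². R_n = min(0.6×400×3720, 0.6×250×5448) + 1.0×400×252 = min(892.8, 817.2) + 100.8 = 918 kN. φR_n = 0.75 × 918 = 688.5 kN.
Governing: min(2486.3, 1136.2, 688.5) = 688.5 kN → block shear.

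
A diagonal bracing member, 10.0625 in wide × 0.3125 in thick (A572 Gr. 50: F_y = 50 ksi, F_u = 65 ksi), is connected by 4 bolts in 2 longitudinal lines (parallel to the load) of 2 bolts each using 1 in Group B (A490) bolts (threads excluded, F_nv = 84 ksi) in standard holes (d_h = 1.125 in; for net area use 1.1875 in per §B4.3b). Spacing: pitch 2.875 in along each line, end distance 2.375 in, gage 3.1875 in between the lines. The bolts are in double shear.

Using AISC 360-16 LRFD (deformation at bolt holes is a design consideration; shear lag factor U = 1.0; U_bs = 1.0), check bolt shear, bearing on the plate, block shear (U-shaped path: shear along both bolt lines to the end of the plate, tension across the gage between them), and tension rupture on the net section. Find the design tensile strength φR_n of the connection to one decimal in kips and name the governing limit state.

93.9 kips (block shear governs)

Bolt shear: A_b = π(1)²/4 = 0.7854 in². φR_n = 0.75 × 84 × 0.7854 × 4 × 2 = 395.8 kips.
Bearing (0.3125 in plate, F_u = 65 ksi): end bolts L_c = 2.375 − 1.125/2 = 1.8125, R_n = min(1.2×1.8125×0.3125×65, 2.4×1×0.3125×65) = 44.18 kips/bolt; interior L_c = 2.875 − 1.125 = 1.75, R_n = 42.656 kips/bolt. φR_n = 0.75 × (2×44.18 + 2×42.656) = 130.3 kips.
Block shear: shear path 2×[2.375+1×2.875] = 2×5.25 in, A_gv = 3.2813, A_nv = 2×(5.25 − 1.5×1.1875)×0.3125 = 2.168 in²; tension across gage: (3.1875 − 1×1.1875)×0.3125 = 0.625 in². R_n = min(0.6×65×2.168, 0.6×50×3.2813) + 1.0×65×0.625 = min(84.552, 98.439) + 40.625 = 125.18 kips. φR_n = 0.75 × 125.18 = 93.9 kips.
Tension rupture (net): A_n = (10.0625 − 2×1.1875)×0.3125 = 2.4023 in² (U = 1.0, A_e = A_n). φR_n = 0.75 × 65 × 2.4023 = 117.1 kips.
Governing: min(395.8, 130.3, 93.9, 117.1) = 93.9 kips → block shear.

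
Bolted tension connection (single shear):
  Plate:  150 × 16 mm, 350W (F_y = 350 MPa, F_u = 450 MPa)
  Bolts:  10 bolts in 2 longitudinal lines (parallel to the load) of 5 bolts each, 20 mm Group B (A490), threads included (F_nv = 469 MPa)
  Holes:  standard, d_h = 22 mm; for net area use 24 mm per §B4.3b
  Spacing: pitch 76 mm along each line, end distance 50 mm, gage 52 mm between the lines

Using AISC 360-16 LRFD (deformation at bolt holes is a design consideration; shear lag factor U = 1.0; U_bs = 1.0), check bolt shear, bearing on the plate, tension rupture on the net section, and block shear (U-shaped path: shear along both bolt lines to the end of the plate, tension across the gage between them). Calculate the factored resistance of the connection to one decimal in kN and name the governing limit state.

550.8 kN (net-section rupture governs)

Bolt shear: A_b = π(20)²/4 = 314.16 mm². φR_n = 0.75 × 469 × 314.16 × 10 × 1 = 1105.1 kN.
Bearing (16 mm plate, F_u = 450 MPa): end bolts L_c = 50 − 22/2 = 39, R_n = min(1.2×39×16×450, 2.4×20×16×450) = 336.96 kN/bolt; interior L_c = 76 − 22 = 54, R_n = 345.6 kN/bolt. φR_n = 0.75 × (2×336.96 + 8×345.6) = 2579.0 kN.
Tension rupture (net): A_n = (150 − 2×24)×16 = 1632 mm² (U = 1.0, A_e = A_n). φR_n = 0.75 × 450 × 1632 = 550.8 kN.
Block shear: shear path 2×[50+4×76] = 2×354 mm, A_gv = 11328, A_nv = 2×(354 − 4.5×24)×16 = 7872 mm²; tension across gage: (52 − 1×24)×16 = 448 mm². R_n = min(0.6×450×7872, 0.6×350×11328) + 1.0×450×448 = min(2125.4, 2378.9) + 201.6 = 2327 kN. φR_n = 0.75 × 2327 = 1745.3 kN.
Governing: min(1105.1, 2579.0, 550.8, 1745.3) = 550.8 kN → net-section rupture.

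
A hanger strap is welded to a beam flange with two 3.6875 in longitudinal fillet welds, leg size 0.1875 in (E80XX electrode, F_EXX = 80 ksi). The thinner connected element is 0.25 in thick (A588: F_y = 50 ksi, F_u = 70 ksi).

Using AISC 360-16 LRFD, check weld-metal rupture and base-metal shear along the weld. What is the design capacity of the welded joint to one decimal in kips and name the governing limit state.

35.2 kips (weld metal governs)

Weld metal: throat = 0.707×0.1875 = 0.13256 in, L = 2×3.6875 = 7.375 in. φR_n = 0.75 × 0.6 × 80 × 0.13256 × 7.375 = 35.2 kips.
Base metal shear (0.25 in plate): yield φR_n = 1.0×0.6×50×0.25×7.375 = 55.3 kips; rupture φR_n = 0.75×0.6×70×0.25×7.375 = 58.1 kips; take 55.3 kips (yield).
Governing: min(35.2, 55.3) = 35.2 kips → weld metal.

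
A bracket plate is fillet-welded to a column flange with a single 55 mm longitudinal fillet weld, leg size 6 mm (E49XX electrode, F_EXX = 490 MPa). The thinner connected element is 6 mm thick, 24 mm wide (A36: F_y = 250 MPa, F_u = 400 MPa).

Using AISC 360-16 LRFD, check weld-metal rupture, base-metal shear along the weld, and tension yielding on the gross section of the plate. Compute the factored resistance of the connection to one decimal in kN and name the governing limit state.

32.4 kN (gross-section yield governs)

Weld metal: throat = 0.707×6 = 4.242 mm, L = 55 mm. φR_n = 0.75 × 0.6 × 490 × 4.242 × 55 = 51.4 kN.
Base metal shear (6 mm plate): yield φR_n = 1.0×0.6×250×6×55 = 49.5 kN; rupture φR_n = 0.75×0.6×400×6×55 = 59.4 kN; take 49.5 kN (yield).
Tension yield (gross): A_g = 24×6 = 144 mm². φR_n = 0.90 × 250 × 144 = 32.4 kN.
Governing: min(51.4, 49.5, 32.4) = 32.4 kN → gross-section yield.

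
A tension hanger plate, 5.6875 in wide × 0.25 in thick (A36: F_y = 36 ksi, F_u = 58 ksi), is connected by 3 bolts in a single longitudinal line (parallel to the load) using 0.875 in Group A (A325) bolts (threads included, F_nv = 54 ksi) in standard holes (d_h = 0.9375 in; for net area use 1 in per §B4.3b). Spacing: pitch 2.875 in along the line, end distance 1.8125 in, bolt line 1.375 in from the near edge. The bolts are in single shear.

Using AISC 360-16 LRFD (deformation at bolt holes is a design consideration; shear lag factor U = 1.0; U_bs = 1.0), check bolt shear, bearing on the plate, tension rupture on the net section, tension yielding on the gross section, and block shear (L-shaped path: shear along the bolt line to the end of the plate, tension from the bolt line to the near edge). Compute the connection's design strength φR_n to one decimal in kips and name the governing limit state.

40.1 kips (block shear governs)

Bolt shear: A_b = π(0.875)²/4 = 0.60132 in². φR_n = 0.75 × 54 × 0.60132 × 3 × 1 = 73.1 kips.
Bearing (0.25 in plate, F_u = 58 ksi): end bolts L_c = 1.8125 − 0.9375/2 = 1.34375, R_n = min(1.2×1.34375×0.25×58, 2.4×0.875×0.25×58) = 23.381 kips/bolt; interior L_c = 2.875 − 0.9375 = 1.9375, R_n = 30.45 kips/bolt. φR_n = 0.75 × (1×23.381 + 2×30.45) = 63.2 kips.
Tension rupture (net): A_n = (5.6875 − 1×1)×0.25 = 1.1719 in² (U = 1.0, A_e = A_n). φR_n = 0.75 × 58 × 1.1719 = 51.0 kips.
Tension yield (gross): A_g = 5.6875×0.25 = 1.4219 in². φR_n = 0.90 × 36 × 1.4219 = 46.1 kips.
Block shear: shear path 1×[1.8125+2×2.875] = 1×7.5625 in, A_gv = 1.8906, A_nv = 1×(7.5625 − 2.5×1)×0.25 = 1.2656 in²; tension to near edge: (1.375 − 0.5×1)×0.25 = 0.21875 in². R_n = min(0.6×58×1.2656, 0.6×36×1.8906) + 1.0×58×0.21875 = min(44.043, 40.837) + 12.688 = 53.525 kips. φR_n = 0.75 × 53.525 = 40.1 kips.
Governing: min(73.1, 63.2, 51.0, 46.1, 40.1) = 40.1 kips → block shear.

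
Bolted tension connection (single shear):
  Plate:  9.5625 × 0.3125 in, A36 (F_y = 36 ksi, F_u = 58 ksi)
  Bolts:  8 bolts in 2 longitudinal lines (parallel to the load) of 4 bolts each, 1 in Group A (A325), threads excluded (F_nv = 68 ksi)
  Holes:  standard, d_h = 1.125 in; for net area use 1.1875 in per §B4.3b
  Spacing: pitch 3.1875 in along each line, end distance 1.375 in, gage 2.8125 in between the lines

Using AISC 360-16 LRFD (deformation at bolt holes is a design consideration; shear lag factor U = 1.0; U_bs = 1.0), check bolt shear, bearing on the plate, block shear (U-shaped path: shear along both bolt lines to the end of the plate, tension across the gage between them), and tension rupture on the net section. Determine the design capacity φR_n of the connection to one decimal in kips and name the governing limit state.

97.7 kips (net-section rupture governs)

Bolt shear: A_b = π(1)²/4 = 0.7854 in². φR_n = 0.75 × 68 × 0.7854 × 8 × 1 = 320.4 kips.
Bearing (0.3125 in plate, F_u = 58 ksi): end bolts L_c = 1.375 − 1.125/2 = 0.8125, R_n = min(1.2×0.8125×0.3125×58, 2.4×1×0.3125×58) = 17.672 kips/bolt; interior L_c = 3.1875 − 1.125 = 2.0625, R_n = 43.5 kips/bolt. φR_n = 0.75 × (2×17.672 + 6×43.5) = 222.3 kips.
Block shear: shear path 2×[1.375+3×3.1875] = 2×10.9375 in, A_gv = 6.8359, A_nv = 2×(10.9375 − 3.5×1.1875)×0.3125 = 4.2383 in²; tension across gage: (2.8125 − 1×1.1875)×0.3125 = 0.50781 in². R_n = min(0.6×58×4.2383, 0.6×36×6.8359) + 1.0×58×0.50781 = min(147.49, 147.66) + 29.453 = 176.94 kips. φR_n = 0.75 × 176.94 = 132.7 kips.
Tension rupture (net): A_n = (9.5625 − 2×1.1875)×0.3125 = 2.2461 in² (U = 1.0, A_e = A_n). φR_n = 0.75 × 58 × 2.2461 = 97.7 kips.
Governing: min(320.4, 222.3, 132.7, 97.7) = 97.7 kips → net-section rupture.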